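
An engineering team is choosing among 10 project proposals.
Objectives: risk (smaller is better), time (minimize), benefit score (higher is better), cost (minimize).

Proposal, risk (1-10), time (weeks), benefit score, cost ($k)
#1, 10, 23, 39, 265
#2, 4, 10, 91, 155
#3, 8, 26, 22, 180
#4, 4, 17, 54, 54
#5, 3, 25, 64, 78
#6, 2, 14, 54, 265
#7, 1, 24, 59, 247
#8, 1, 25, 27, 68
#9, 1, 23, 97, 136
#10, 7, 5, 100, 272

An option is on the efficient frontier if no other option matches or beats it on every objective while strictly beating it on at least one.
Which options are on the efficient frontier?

#1: dominated by #2 (risk 4≤10, time 10≤23, benefit score 91≥39, cost 155≤265).
#2: not dominated.
#3: dominated by #2 (risk 4≤8, time 10≤26, benefit score 91≥22, cost 155≤180).
#4: not dominated (best cost).
#5: not dominated.
#6: not dominated.
#7: dominated by #9 (risk 1≤1, time 23≤24, benefit score 97≥59, cost 136≤247).
#8: not dominated.
#9: not dominated.
#10: not dominated (best time).

#2, #4, #5, #6, #8, #9, #10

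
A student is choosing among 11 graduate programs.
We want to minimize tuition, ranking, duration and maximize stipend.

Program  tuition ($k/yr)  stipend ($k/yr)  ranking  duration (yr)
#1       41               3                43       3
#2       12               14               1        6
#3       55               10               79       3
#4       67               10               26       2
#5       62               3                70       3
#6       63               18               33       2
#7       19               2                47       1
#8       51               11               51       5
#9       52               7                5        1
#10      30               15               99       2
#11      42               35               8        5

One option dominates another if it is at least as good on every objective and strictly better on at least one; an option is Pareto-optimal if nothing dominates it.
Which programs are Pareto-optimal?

#1, #2, #3, #4, #6, #7, #9, #10, #11

#1: not dominated.
#2: not dominated (best tuition).
#3: not dominated.
#4: not dominated.
#5: dominated by #1 (tuition 41≤62, stipend 3≥3, ranking 43≤70, duration 3≤3).
#6: not dominated.
#7: not dominated.
#8: dominated by #11 (tuition 42≤51, stipend 35≥11, ranking 8≤51, duration 5≤5).
#9: not dominated.
#10: not dominated.
#11: not dominated (best stipend).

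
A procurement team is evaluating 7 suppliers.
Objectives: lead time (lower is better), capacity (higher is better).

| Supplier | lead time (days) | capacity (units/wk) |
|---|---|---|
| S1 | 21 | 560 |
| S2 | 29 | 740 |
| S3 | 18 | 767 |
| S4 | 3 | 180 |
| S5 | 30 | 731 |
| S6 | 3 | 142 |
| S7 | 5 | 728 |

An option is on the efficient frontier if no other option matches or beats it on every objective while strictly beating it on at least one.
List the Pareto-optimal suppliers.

S3, S4, S7

S1: dominated by S3 (lead time 18≤21, capacity 767≥560).
S2: dominated by S3 (lead time 18≤29, capacity 767≥740).
S3: not dominated (best capacity).
S4: not dominated.
S5: dominated by S2 (lead time 29≤30, capacity 740≥731).
S6: dominated by S4 (lead time 3≤3, capacity 180≥142).
S7: not dominated.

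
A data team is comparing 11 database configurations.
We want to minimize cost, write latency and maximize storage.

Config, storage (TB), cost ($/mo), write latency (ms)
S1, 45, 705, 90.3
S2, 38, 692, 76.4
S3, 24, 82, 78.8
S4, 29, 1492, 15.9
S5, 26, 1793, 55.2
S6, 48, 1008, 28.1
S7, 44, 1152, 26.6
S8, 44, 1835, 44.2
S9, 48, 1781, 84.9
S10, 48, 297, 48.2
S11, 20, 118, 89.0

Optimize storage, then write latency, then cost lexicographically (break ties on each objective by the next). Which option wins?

S6

First maximize storage: best is 48, kept {S6, S9, S10}.
Then minimize write latency: best is 28.1, kept {S6}.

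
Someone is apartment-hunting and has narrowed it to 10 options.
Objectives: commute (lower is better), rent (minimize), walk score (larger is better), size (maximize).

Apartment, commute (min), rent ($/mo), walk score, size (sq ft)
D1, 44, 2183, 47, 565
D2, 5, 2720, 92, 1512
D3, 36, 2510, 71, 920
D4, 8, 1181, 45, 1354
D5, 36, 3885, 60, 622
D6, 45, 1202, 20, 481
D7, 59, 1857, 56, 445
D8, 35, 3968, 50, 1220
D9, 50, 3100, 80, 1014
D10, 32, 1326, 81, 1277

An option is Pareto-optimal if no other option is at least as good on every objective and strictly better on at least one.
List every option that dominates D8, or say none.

D2, D10

D2: commute 5≤35, rent 2720≤3968, walk score 92≥50, size 1512≥1220 — dominates D8.
D10: commute 32≤35, rent 1326≤3968, walk score 81≥50, size 1277≥1220 — dominates D8.
Others (D1, D3, D4, D5, D6, D7, D9) are each worse than D8 on at least one objective.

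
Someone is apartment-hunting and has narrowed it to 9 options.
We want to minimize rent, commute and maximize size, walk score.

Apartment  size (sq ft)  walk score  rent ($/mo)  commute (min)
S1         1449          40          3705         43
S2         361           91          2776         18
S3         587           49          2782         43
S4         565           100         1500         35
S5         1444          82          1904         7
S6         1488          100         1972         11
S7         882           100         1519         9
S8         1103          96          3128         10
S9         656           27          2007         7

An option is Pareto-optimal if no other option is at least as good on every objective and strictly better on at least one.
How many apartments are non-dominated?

5

S1: dominated by S6 (size 1488≥1449, walk score 100≥40, rent 1972≤3705, commute 11≤43).
S2: dominated by S6 (size 1488≥361, walk score 100≥91, rent 1972≤2776, commute 11≤18).
S3: dominated by S5 (size 1444≥587, walk score 82≥49, rent 1904≤2782, commute 7≤43).
S4: not dominated (best rent).
S5: not dominated.
S6: not dominated (best size).
S7: not dominated.
S8: not dominated.
S9: dominated by S5 (size 1444≥656, walk score 82≥27, rent 1904≤2007, commute 7≤7).
Pareto-optimal: S4, S5, S6, S7, S8 → 5.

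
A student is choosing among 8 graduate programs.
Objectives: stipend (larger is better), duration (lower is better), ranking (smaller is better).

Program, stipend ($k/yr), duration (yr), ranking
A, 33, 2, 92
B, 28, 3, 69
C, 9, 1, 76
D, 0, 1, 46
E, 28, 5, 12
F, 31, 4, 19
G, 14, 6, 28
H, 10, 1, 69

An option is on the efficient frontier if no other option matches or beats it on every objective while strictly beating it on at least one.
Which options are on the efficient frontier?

A: not dominated (best stipend).
B: not dominated.
C: dominated by H (stipend 10≥9, duration 1≤1, ranking 69≤76).
D: not dominated.
E: not dominated (best ranking).
F: not dominated.
G: dominated by E (stipend 28≥14, duration 5≤6, ranking 12≤28).
H: not dominated.

A, B, D, E, F, H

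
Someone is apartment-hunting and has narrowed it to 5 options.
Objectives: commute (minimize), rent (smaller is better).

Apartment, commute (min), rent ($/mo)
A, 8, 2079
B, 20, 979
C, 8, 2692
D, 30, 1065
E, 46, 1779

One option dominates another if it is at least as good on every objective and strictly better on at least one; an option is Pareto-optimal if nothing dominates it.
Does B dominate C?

B vs C: B is worse on commute (20 vs 8), so it does not dominate C.

No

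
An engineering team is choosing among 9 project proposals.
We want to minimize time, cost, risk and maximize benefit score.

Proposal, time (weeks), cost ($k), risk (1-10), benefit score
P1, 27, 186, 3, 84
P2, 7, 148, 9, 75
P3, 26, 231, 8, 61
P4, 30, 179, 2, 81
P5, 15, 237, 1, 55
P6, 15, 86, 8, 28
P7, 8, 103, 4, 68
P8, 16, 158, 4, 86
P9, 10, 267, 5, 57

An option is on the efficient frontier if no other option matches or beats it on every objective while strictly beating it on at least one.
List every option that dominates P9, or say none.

P7: time 8≤10, cost 103≤267, risk 4≤5, benefit score 68≥57 — dominates P9.
Others (P1, P2, P3, P4, P5, P6, P8) are each worse than P9 on at least one objective.

P7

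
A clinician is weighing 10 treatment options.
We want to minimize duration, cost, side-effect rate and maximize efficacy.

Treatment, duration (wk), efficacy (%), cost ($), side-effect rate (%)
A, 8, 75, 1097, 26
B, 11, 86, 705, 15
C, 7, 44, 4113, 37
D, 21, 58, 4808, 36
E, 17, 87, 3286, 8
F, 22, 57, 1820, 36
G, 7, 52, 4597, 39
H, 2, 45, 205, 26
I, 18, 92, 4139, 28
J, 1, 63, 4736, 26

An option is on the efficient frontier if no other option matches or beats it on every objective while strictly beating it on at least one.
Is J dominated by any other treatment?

A: worse on duration (8 vs 1).
B: worse on duration (11 vs 1).
C: worse on duration (7 vs 1).
D: worse on duration (21 vs 1).
E: worse on duration (17 vs 1).
F: worse on duration (22 vs 1).
G: worse on duration (7 vs 1).
H: worse on duration (2 vs 1).
I: worse on duration (18 vs 1).
No option is at least as good as J on every objective and strictly better on one.

No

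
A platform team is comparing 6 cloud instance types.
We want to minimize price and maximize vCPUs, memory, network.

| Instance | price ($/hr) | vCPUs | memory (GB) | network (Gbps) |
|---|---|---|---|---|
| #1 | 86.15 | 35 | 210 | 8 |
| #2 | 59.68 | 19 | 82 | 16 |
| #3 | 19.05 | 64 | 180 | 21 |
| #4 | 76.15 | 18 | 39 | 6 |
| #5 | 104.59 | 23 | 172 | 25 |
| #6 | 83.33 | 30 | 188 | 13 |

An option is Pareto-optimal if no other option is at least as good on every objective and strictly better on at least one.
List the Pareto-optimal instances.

#1: not dominated (best memory).
#2: dominated by #3 (price 19.05≤59.68, vCPUs 64≥19, memory 180≥82, network 21≥16).
#3: not dominated (best price).
#4: dominated by #2 (price 59.68≤76.15, vCPUs 19≥18, memory 82≥39, network 16≥6).
#5: not dominated (best network).
#6: not dominated.

#1, #3, #5, #6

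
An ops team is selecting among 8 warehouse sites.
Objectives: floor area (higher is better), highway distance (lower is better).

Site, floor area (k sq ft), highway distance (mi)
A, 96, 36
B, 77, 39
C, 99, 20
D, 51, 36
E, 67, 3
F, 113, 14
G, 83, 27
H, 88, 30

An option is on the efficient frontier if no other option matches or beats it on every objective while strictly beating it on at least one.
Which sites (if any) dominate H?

C, F

C: floor area 99≥88, highway distance 20≤30 — dominates H.
F: floor area 113≥88, highway distance 14≤30 — dominates H.
Others (A, B, D, E, G) are each worse than H on at least one objective.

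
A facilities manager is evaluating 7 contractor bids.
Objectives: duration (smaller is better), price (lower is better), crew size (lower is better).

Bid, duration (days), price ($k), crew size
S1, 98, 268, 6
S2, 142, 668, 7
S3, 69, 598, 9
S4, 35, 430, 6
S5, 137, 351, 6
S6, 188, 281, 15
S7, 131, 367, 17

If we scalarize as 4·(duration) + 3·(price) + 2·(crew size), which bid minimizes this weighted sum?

S1: 4·98 + 3·268 + 2·6 = 1208
S2: 4·142 + 3·668 + 2·7 = 2586
S3: 4·69 + 3·598 + 2·9 = 2088
S4: 4·35 + 3·430 + 2·6 = 1442
S5: 4·137 + 3·351 + 2·6 = 1613
S6: 4·188 + 3·281 + 2·15 = 1625
S7: 4·131 + 3·367 + 2·17 = 1659
Lowest: S1 at 1208.

S1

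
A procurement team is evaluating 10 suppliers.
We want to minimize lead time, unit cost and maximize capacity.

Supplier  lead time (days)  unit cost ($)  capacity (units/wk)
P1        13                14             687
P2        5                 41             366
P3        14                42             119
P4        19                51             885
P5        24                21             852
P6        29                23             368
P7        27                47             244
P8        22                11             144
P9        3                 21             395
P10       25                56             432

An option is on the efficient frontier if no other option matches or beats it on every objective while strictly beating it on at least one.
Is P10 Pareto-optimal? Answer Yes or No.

P1 vs P10: lead time 13≤25, unit cost 14≤56, capacity 687≥432 — P1 is at least as good on every objective and strictly better on at least one, so P1 dominates P10.

No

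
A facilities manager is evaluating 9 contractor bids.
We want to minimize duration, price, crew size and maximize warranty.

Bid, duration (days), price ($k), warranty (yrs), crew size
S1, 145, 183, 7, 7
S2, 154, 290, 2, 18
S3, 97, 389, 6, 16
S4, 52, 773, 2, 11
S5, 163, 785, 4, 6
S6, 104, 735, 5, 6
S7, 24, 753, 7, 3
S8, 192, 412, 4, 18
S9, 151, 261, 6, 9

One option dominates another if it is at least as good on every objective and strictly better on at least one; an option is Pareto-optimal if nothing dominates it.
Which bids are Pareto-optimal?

S1: not dominated (best price).
S2: dominated by S1 (duration 145≤154, price 183≤290, warranty 7≥2, crew size 7≤18).
S3: not dominated.
S4: dominated by S7 (duration 24≤52, price 753≤773, warranty 7≥2, crew size 3≤11).
S5: dominated by S6 (duration 104≤163, price 735≤785, warranty 5≥4, crew size 6≤6).
S6: not dominated.
S7: not dominated (best duration).
S8: dominated by S1 (duration 145≤192, price 183≤412, warranty 7≥4, crew size 7≤18).
S9: dominated by S1 (duration 145≤151, price 183≤261, warranty 7≥6, crew size 7≤9).

S1, S3, S6, S7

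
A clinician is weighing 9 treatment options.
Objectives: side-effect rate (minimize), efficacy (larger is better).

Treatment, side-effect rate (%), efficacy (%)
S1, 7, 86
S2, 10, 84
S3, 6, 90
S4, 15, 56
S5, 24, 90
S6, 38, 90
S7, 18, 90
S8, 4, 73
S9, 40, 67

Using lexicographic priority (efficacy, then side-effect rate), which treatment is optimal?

First maximize efficacy: best is 90, kept {S3, S5, S6, S7}.
Then minimize side-effect rate: best is 6, kept {S3}.

S3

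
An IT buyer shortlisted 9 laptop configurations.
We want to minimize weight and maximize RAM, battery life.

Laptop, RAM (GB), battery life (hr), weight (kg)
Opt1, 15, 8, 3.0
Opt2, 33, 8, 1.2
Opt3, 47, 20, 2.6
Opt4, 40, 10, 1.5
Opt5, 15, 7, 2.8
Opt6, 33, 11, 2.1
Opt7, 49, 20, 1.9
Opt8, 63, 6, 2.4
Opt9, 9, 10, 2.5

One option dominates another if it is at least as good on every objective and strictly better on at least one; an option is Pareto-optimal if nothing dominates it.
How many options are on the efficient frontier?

4

Opt1: dominated by Opt2 (RAM 33≥15, battery life 8≥8, weight 1.2≤3.0).
Opt2: not dominated (best weight).
Opt3: dominated by Opt7 (RAM 49≥47, battery life 20≥20, weight 1.9≤2.6).
Opt4: not dominated.
Opt5: dominated by Opt2 (RAM 33≥15, battery life 8≥7, weight 1.2≤2.8).
Opt6: dominated by Opt7 (RAM 49≥33, battery life 20≥11, weight 1.9≤2.1).
Opt7: not dominated.
Opt8: not dominated (best RAM).
Opt9: dominated by Opt4 (RAM 40≥9, battery life 10≥10, weight 1.5≤2.5).
Pareto-optimal: Opt2, Opt4, Opt7, Opt8 → 4.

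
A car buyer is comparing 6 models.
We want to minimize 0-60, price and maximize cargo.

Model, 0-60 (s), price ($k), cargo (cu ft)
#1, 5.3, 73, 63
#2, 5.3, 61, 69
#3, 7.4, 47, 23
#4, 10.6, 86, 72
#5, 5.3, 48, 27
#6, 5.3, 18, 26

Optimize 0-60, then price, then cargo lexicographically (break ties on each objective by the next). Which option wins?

First minimize 0-60: best is 5.3, kept {#1, #2, #5, #6}.
Then minimize price: best is 18, kept {#6}.

#6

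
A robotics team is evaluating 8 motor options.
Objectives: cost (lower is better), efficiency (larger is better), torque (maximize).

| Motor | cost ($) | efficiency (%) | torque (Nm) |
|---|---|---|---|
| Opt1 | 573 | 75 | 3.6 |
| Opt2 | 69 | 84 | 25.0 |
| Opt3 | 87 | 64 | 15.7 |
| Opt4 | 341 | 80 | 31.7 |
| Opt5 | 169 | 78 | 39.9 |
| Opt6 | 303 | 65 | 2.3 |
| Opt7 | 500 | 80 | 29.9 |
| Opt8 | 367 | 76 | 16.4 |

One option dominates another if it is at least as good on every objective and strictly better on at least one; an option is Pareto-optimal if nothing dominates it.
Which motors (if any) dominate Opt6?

Opt2, Opt5

Opt2: cost 69≤303, efficiency 84≥65, torque 25.0≥2.3 — dominates Opt6.
Opt5: cost 169≤303, efficiency 78≥65, torque 39.9≥2.3 — dominates Opt6.
Others (Opt1, Opt3, Opt4, Opt7, Opt8) are each worse than Opt6 on at least one objective.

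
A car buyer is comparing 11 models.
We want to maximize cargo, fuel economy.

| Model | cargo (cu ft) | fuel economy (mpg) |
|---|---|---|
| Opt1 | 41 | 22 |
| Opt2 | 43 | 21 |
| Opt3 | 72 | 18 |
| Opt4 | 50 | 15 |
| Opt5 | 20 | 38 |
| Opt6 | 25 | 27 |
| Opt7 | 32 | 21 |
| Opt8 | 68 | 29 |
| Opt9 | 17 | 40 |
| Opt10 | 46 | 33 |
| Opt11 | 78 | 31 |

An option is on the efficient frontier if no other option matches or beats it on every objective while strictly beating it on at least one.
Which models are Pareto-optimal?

Opt1: dominated by Opt8 (cargo 68≥41, fuel economy 29≥22).
Opt2: dominated by Opt8 (cargo 68≥43, fuel economy 29≥21).
Opt3: dominated by Opt11 (cargo 78≥72, fuel economy 31≥18).
Opt4: dominated by Opt3 (cargo 72≥50, fuel economy 18≥15).
Opt5: not dominated.
Opt6: dominated by Opt8 (cargo 68≥25, fuel economy 29≥27).
Opt7: dominated by Opt1 (cargo 41≥32, fuel economy 22≥21).
Opt8: dominated by Opt11 (cargo 78≥68, fuel economy 31≥29).
Opt9: not dominated (best fuel economy).
Opt10: not dominated.
Opt11: not dominated (best cargo).

Opt5, Opt9, Opt10, Opt11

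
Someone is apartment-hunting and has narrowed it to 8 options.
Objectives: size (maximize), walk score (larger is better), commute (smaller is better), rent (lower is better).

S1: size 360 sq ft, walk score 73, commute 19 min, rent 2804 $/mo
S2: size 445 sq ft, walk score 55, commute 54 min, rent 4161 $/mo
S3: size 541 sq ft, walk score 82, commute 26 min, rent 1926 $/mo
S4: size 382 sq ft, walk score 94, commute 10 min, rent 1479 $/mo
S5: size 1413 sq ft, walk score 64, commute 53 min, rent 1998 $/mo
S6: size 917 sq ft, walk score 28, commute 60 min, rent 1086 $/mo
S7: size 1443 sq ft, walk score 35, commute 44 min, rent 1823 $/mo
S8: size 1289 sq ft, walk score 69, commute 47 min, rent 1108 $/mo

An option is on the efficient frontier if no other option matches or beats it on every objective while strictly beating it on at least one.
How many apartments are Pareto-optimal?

S1: dominated by S4 (size 382≥360, walk score 94≥73, commute 10≤19, rent 1479≤2804).
S2: dominated by S3 (size 541≥445, walk score 82≥55, commute 26≤54, rent 1926≤4161).
S3: not dominated.
S4: not dominated (best walk score).
S5: not dominated.
S6: not dominated (best rent).
S7: not dominated (best size).
S8: not dominated.
Pareto-optimal: S3, S4, S5, S6, S7, S8 → 6.

6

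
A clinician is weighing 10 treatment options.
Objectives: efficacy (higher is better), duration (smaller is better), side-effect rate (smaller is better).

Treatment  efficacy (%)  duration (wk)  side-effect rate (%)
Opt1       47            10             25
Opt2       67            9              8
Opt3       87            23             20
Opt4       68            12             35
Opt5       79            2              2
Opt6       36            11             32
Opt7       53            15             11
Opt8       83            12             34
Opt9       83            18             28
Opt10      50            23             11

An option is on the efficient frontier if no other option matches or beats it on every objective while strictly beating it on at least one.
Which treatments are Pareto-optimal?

Opt1: dominated by Opt2 (efficacy 67≥47, duration 9≤10, side-effect rate 8≤25).
Opt2: dominated by Opt5 (efficacy 79≥67, duration 2≤9, side-effect rate 2≤8).
Opt3: not dominated (best efficacy).
Opt4: dominated by Opt5 (efficacy 79≥68, duration 2≤12, side-effect rate 2≤35).
Opt5: not dominated (best duration).
Opt6: dominated by Opt1 (efficacy 47≥36, duration 10≤11, side-effect rate 25≤32).
Opt7: dominated by Opt2 (efficacy 67≥53, duration 9≤15, side-effect rate 8≤11).
Opt8: not dominated.
Opt9: not dominated.
Opt10: dominated by Opt2 (efficacy 67≥50, duration 9≤23, side-effect rate 8≤11).

Opt3, Opt5, Opt8, Opt9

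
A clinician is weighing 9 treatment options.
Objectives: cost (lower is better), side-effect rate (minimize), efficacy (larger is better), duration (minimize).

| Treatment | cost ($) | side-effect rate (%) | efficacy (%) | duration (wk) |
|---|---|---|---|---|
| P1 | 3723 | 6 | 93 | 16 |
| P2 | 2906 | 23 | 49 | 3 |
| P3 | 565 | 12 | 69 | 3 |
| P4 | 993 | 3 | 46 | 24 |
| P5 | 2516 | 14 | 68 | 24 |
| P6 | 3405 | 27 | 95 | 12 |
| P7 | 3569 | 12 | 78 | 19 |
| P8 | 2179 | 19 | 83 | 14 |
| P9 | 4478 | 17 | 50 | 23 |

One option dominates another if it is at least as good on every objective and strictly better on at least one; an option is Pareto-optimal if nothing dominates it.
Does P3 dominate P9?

P3 vs P9: cost 565≤4478, side-effect rate 12≤17, efficacy 69≥50, duration 3≤23 — P3 is at least as good on every objective with at least one strict improvement.

Yes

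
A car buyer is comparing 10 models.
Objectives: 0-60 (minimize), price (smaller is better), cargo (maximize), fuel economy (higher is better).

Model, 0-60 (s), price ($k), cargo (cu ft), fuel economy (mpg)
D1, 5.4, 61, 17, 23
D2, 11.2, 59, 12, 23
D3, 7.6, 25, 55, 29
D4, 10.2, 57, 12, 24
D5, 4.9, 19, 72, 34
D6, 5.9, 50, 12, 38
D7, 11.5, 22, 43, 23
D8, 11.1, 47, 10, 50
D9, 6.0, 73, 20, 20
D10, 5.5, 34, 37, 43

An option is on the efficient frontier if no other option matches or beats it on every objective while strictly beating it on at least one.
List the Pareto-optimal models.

D5, D8, D10

D1: dominated by D5 (0-60 4.9≤5.4, price 19≤61, cargo 72≥17, fuel economy 34≥23).
D2: dominated by D3 (0-60 7.6≤11.2, price 25≤59, cargo 55≥12, fuel economy 29≥23).
D3: dominated by D5 (0-60 4.9≤7.6, price 19≤25, cargo 72≥55, fuel economy 34≥29).
D4: dominated by D3 (0-60 7.6≤10.2, price 25≤57, cargo 55≥12, fuel economy 29≥24).
D5: not dominated (best 0-60).
D6: dominated by D10 (0-60 5.5≤5.9, price 34≤50, cargo 37≥12, fuel economy 43≥38).
D7: dominated by D5 (0-60 4.9≤11.5, price 19≤22, cargo 72≥43, fuel economy 34≥23).
D8: not dominated (best fuel economy).
D9: dominated by D5 (0-60 4.9≤6.0, price 19≤73, cargo 72≥20, fuel economy 34≥20).
D10: not dominated.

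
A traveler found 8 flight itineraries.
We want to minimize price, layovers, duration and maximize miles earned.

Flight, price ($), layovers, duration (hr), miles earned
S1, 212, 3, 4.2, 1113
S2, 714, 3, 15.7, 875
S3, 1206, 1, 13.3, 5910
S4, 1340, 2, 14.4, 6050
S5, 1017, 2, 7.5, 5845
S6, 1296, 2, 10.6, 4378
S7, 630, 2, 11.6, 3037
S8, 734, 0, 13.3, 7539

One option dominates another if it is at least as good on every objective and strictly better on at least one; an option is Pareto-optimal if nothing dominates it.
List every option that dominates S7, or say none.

S1: worse on layovers (3 vs 2).
S2: worse on price (714 vs 630).
S3: worse on price (1206 vs 630).
S4: worse on price (1340 vs 630).
S5: worse on price (1017 vs 630).
S6: worse on price (1296 vs 630).
S8: worse on price (734 vs 630).
No option dominates S7.

none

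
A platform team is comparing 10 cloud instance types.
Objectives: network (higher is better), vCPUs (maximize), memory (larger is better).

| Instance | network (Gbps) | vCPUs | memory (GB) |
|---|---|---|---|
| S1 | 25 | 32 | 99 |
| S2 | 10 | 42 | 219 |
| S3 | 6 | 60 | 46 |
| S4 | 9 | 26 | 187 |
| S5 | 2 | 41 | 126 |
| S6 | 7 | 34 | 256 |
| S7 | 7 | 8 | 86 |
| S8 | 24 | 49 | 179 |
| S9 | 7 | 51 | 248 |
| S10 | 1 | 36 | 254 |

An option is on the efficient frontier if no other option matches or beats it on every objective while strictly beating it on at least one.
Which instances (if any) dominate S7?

S1, S2, S4, S6, S8, S9

S1: network 25≥7, vCPUs 32≥8, memory 99≥86 — dominates S7.
S2: network 10≥7, vCPUs 42≥8, memory 219≥86 — dominates S7.
S4: network 9≥7, vCPUs 26≥8, memory 187≥86 — dominates S7.
S6: network 7≥7, vCPUs 34≥8, memory 256≥86 — dominates S7.
S8: network 24≥7, vCPUs 49≥8, memory 179≥86 — dominates S7.
S9: network 7≥7, vCPUs 51≥8, memory 248≥86 — dominates S7.
Others (S3, S5, S10) are each worse than S7 on at least one objective.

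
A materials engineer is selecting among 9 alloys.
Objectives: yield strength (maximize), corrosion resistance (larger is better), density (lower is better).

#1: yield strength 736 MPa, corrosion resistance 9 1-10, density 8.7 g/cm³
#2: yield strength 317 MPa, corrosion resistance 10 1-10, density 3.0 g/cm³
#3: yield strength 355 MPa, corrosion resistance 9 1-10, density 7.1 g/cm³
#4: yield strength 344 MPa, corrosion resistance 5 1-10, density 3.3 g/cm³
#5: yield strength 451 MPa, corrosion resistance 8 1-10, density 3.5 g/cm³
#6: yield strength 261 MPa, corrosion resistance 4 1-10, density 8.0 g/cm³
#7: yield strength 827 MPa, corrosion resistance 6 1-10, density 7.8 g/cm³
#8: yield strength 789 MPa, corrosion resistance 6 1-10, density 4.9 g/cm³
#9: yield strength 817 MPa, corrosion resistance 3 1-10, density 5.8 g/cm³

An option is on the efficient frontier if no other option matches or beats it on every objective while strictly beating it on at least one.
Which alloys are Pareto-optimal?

#1: not dominated.
#2: not dominated (best corrosion resistance).
#3: not dominated.
#4: not dominated.
#5: not dominated.
#6: dominated by #2 (yield strength 317≥261, corrosion resistance 10≥4, density 3.0≤8.0).
#7: not dominated (best yield strength).
#8: not dominated.
#9: not dominated.

#1, #2, #3, #4, #5, #7, #8, #9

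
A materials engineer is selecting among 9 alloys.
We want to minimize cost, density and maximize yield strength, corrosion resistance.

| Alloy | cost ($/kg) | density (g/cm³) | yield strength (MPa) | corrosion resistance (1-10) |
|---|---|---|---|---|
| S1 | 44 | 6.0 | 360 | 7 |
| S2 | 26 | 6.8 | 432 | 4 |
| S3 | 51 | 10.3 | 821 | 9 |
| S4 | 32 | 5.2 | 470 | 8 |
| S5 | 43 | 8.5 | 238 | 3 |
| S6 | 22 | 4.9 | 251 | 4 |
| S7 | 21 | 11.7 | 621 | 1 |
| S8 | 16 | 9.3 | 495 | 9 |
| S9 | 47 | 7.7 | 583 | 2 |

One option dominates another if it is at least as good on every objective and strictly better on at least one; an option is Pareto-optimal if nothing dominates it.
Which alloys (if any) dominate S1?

S4: cost 32≤44, density 5.2≤6.0, yield strength 470≥360, corrosion resistance 8≥7 — dominates S1.
Others (S2, S3, S5, S6, S7, S8, S9) are each worse than S1 on at least one objective.

S4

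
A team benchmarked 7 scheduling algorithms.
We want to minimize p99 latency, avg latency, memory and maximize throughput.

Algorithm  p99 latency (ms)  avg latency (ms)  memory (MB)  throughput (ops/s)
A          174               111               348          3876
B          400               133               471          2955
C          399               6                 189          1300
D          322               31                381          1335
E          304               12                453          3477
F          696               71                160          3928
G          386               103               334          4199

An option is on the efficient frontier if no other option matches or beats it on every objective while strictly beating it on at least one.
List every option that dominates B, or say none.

A: p99 latency 174≤400, avg latency 111≤133, memory 348≤471, throughput 3876≥2955 — dominates B.
E: p99 latency 304≤400, avg latency 12≤133, memory 453≤471, throughput 3477≥2955 — dominates B.
G: p99 latency 386≤400, avg latency 103≤133, memory 334≤471, throughput 4199≥2955 — dominates B.
Others (C, D, F) are each worse than B on at least one objective.

A, E, G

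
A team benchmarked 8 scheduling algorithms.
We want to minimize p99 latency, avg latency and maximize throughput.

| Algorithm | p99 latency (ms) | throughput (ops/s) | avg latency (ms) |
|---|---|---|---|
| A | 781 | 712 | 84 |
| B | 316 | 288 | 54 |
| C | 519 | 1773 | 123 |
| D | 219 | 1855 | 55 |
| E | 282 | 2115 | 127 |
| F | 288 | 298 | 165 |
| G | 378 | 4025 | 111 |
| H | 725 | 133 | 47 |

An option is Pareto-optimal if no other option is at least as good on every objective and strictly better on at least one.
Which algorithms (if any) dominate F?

D, E

D: p99 latency 219≤288, throughput 1855≥298, avg latency 55≤165 — dominates F.
E: p99 latency 282≤288, throughput 2115≥298, avg latency 127≤165 — dominates F.
Others (A, B, C, G, H) are each worse than F on at least one objective.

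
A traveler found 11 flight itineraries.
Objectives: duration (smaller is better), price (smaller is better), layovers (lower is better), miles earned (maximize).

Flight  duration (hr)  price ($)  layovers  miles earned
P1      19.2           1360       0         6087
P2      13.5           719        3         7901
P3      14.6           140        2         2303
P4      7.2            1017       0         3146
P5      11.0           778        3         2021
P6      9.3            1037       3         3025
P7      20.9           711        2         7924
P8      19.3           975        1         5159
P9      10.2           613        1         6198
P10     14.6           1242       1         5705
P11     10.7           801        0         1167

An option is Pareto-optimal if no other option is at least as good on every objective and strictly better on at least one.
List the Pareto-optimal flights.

P1, P2, P3, P4, P7, P9, P11

P1: not dominated.
P2: not dominated.
P3: not dominated (best price).
P4: not dominated (best duration).
P5: dominated by P9 (duration 10.2≤11.0, price 613≤778, layovers 1≤3, miles earned 6198≥2021).
P6: dominated by P4 (duration 7.2≤9.3, price 1017≤1037, layovers 0≤3, miles earned 3146≥3025).
P7: not dominated (best miles earned).
P8: dominated by P9 (duration 10.2≤19.3, price 613≤975, layovers 1≤1, miles earned 6198≥5159).
P9: not dominated.
P10: dominated by P9 (duration 10.2≤14.6, price 613≤1242, layovers 1≤1, miles earned 6198≥5705).
P11: not dominated.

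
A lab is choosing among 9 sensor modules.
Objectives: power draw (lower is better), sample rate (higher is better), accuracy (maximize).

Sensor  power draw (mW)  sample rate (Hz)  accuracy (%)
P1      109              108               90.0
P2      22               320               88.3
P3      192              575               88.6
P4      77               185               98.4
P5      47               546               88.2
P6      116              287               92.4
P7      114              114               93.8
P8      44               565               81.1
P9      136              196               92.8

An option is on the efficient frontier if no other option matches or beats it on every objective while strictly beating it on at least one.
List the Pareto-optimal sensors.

P1: dominated by P4 (power draw 77≤109, sample rate 185≥108, accuracy 98.4≥90.0).
P2: not dominated (best power draw).
P3: not dominated (best sample rate).
P4: not dominated (best accuracy).
P5: not dominated.
P6: not dominated.
P7: dominated by P4 (power draw 77≤114, sample rate 185≥114, accuracy 98.4≥93.8).
P8: not dominated.
P9: not dominated.

P2, P3, P4, P5, P6, P8, P9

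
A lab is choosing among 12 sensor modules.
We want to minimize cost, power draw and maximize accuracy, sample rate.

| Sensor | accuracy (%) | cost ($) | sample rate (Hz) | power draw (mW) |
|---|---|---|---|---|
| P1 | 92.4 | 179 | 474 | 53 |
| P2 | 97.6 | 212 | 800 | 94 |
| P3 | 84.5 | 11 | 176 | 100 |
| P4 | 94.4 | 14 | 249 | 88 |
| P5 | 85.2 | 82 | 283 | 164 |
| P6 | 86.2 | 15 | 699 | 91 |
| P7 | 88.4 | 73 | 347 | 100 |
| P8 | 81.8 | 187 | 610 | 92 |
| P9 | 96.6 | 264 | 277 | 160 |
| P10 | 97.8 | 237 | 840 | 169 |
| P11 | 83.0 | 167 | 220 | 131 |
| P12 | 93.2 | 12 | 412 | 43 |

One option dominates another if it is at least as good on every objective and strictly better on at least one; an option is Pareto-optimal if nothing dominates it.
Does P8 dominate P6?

P8 vs P6: P8 is worse on accuracy (81.8 vs 86.2), so it does not dominate P6.

No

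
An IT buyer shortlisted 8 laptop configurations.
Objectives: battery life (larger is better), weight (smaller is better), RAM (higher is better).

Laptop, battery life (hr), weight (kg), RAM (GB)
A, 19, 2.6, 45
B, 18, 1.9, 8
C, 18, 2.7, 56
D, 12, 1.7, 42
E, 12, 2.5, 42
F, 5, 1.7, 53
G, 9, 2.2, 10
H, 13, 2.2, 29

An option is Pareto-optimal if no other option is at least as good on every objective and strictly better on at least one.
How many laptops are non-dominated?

6

A: not dominated (best battery life).
B: not dominated.
C: not dominated (best RAM).
D: not dominated.
E: dominated by D (battery life 12≥12, weight 1.7≤2.5, RAM 42≥42).
F: not dominated.
G: dominated by D (battery life 12≥9, weight 1.7≤2.2, RAM 42≥10).
H: not dominated.
Pareto-optimal: A, B, C, D, F, H → 6.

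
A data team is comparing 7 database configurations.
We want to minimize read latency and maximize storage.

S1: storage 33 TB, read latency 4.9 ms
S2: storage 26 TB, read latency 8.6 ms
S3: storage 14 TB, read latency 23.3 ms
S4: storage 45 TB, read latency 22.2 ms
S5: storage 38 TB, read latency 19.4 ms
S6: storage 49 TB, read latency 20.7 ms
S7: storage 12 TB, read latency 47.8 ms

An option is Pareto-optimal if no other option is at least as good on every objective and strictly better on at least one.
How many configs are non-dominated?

S1: not dominated (best read latency).
S2: dominated by S1 (storage 33≥26, read latency 4.9≤8.6).
S3: dominated by S1 (storage 33≥14, read latency 4.9≤23.3).
S4: dominated by S6 (storage 49≥45, read latency 20.7≤22.2).
S5: not dominated.
S6: not dominated (best storage).
S7: dominated by S1 (storage 33≥12, read latency 4.9≤47.8).
Pareto-optimal: S1, S5, S6 → 3.

3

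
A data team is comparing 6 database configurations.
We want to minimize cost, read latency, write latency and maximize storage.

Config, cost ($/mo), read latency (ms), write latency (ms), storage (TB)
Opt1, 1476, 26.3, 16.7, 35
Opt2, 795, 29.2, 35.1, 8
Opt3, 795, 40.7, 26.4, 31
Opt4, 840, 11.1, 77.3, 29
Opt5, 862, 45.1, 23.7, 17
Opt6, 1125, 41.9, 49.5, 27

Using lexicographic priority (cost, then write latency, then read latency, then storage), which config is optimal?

First minimize cost: best is 795, kept {Opt2, Opt3}.
Then minimize write latency: best is 26.4, kept {Opt3}.

Opt3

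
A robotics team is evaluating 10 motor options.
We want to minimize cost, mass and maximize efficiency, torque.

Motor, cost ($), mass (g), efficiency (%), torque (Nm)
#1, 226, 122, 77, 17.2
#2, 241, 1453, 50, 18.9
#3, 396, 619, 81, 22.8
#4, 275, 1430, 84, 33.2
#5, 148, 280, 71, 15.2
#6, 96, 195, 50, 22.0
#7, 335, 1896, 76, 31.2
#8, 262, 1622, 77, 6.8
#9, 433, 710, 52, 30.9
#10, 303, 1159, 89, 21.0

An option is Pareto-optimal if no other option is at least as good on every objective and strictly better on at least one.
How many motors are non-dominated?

#1: not dominated (best mass).
#2: dominated by #6 (cost 96≤241, mass 195≤1453, efficiency 50≥50, torque 22.0≥18.9).
#3: not dominated.
#4: not dominated (best torque).
#5: not dominated.
#6: not dominated (best cost).
#7: dominated by #4 (cost 275≤335, mass 1430≤1896, efficiency 84≥76, torque 33.2≥31.2).
#8: dominated by #1 (cost 226≤262, mass 122≤1622, efficiency 77≥77, torque 17.2≥6.8).
#9: not dominated.
#10: not dominated (best efficiency).
Pareto-optimal: #1, #3, #4, #5, #6, #9, #10 → 7.

7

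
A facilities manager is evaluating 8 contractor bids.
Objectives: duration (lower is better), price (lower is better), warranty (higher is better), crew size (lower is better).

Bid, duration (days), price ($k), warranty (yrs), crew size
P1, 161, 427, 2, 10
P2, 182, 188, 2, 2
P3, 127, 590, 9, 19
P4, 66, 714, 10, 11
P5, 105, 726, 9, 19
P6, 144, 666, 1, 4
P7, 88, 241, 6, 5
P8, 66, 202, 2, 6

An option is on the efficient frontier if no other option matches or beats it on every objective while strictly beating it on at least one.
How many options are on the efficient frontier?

P1: dominated by P7 (duration 88≤161, price 241≤427, warranty 6≥2, crew size 5≤10).
P2: not dominated (best price).
P3: not dominated.
P4: not dominated (best warranty).
P5: dominated by P4 (duration 66≤105, price 714≤726, warranty 10≥9, crew size 11≤19).
P6: not dominated.
P7: not dominated.
P8: not dominated.
Pareto-optimal: P2, P3, P4, P6, P7, P8 → 6.

6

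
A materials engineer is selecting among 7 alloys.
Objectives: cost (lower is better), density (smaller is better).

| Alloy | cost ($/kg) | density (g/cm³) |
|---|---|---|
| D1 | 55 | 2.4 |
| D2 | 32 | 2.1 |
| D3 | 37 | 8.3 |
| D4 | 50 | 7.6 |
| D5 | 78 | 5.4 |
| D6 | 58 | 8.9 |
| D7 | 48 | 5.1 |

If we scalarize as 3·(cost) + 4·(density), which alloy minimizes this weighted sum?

D1: 3·55 + 4·2.4 = 174.6
D2: 3·32 + 4·2.1 = 104.4
D3: 3·37 + 4·8.3 = 144.2
D4: 3·50 + 4·7.6 = 180.4
D5: 3·78 + 4·5.4 = 255.6
D6: 3·58 + 4·8.9 = 209.6
D7: 3·48 + 4·5.1 = 164.4
Lowest: D2 at 104.4.

D2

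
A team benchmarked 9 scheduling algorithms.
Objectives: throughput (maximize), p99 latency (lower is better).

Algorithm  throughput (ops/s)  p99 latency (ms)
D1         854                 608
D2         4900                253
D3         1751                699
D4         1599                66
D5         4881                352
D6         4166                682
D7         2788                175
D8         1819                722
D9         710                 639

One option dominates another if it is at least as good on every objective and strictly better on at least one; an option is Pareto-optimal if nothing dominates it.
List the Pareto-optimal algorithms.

D1: dominated by D2 (throughput 4900≥854, p99 latency 253≤608).
D2: not dominated (best throughput).
D3: dominated by D2 (throughput 4900≥1751, p99 latency 253≤699).
D4: not dominated (best p99 latency).
D5: dominated by D2 (throughput 4900≥4881, p99 latency 253≤352).
D6: dominated by D2 (throughput 4900≥4166, p99 latency 253≤682).
D7: not dominated.
D8: dominated by D2 (throughput 4900≥1819, p99 latency 253≤722).
D9: dominated by D1 (throughput 854≥710, p99 latency 608≤639).

D2, D4, D7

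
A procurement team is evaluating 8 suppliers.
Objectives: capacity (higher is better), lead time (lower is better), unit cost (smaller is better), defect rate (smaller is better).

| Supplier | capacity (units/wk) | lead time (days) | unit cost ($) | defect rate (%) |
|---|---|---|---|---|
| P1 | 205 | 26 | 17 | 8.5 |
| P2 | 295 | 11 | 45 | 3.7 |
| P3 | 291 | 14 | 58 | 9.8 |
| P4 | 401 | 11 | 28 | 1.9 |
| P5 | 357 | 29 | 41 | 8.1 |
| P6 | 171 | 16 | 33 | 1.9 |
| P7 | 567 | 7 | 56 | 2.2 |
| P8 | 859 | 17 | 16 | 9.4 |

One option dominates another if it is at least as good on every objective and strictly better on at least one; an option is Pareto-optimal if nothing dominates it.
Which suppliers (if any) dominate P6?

P4

P4: capacity 401≥171, lead time 11≤16, unit cost 28≤33, defect rate 1.9≤1.9 — dominates P6.
Others (P1, P2, P3, P5, P7, P8) are each worse than P6 on at least one objective.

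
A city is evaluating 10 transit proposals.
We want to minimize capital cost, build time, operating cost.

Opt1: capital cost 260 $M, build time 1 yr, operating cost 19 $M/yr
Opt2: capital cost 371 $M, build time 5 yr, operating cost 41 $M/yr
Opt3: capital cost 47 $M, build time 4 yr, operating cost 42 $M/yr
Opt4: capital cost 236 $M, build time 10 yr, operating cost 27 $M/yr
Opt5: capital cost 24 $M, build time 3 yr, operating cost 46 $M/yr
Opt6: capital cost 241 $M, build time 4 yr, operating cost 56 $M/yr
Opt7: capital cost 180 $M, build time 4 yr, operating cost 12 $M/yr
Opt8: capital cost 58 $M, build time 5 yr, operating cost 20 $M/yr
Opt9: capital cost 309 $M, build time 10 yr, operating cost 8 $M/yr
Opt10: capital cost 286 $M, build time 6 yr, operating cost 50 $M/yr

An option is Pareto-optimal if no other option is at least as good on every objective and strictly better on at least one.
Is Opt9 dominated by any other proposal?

No

Opt1: worse on operating cost (19 vs 8).
Opt2: worse on capital cost (371 vs 309).
Opt3: worse on operating cost (42 vs 8).
Opt4: worse on operating cost (27 vs 8).
Opt5: worse on operating cost (46 vs 8).
Opt6: worse on operating cost (56 vs 8).
Opt7: worse on operating cost (12 vs 8).
Opt8: worse on operating cost (20 vs 8).
Opt10: worse on operating cost (50 vs 8).
No option is at least as good as Opt9 on every objective and strictly better on one.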